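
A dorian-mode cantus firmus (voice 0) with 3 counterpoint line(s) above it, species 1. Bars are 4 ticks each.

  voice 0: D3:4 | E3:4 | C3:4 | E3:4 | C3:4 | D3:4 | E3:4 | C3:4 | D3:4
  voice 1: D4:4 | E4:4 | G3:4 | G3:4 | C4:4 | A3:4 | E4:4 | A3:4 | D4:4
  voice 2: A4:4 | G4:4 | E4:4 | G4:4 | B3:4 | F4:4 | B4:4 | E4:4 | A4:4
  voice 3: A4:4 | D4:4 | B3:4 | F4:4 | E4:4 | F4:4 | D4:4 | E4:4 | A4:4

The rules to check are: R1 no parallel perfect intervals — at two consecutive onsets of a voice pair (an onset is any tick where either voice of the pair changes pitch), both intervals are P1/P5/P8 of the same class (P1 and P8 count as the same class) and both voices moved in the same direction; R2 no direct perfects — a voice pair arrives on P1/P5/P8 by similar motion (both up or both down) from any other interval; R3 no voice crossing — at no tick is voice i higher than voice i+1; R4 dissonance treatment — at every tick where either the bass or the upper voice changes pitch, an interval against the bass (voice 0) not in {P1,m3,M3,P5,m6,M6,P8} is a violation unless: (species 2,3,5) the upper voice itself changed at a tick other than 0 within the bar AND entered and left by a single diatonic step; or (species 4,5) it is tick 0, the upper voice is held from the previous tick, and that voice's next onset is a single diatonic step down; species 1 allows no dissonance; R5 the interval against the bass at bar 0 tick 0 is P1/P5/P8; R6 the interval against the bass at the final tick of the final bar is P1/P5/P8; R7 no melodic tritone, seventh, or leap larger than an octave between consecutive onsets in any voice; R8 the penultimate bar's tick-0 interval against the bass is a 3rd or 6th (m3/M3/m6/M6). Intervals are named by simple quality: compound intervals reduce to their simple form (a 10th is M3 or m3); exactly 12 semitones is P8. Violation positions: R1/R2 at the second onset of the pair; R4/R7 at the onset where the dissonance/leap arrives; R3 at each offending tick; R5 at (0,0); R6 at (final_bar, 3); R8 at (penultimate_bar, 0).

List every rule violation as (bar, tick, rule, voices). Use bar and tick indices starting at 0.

(1, 0, R1, (0, 1))
(1, 0, R3, (2, 3))
(1, 0, R4, (0, 3))
(1, 1, R3, (2, 3))
(1, 2, R3, (2, 3))
(1, 3, R3, (2, 3))
(2, 0, R2, (0, 1))
(2, 0, R3, (2, 3))
(2, 0, R4, (0, 3))
(2, 1, R3, (2, 3))
(2, 2, R3, (2, 3))
(2, 3, R3, (2, 3))
(3, 0, R3, (2, 3))
(3, 0, R4, (0, 3))
(3, 0, R7, (3,))
(3, 1, R3, (2, 3))
(3, 2, R3, (2, 3))
(3, 3, R3, (2, 3))
(4, 0, R3, (1, 2))
(4, 0, R4, (0, 2))
(4, 1, R3, (1, 2))
(4, 2, R3, (1, 2))
(4, 3, R3, (1, 2))
(5, 0, R2, (2, 3))
(5, 0, R7, (2,))
(6, 0, R2, (0, 1))
(6, 0, R2, (0, 2))
(6, 0, R2, (1, 2))
(6, 0, R3, (2, 3))
(6, 0, R4, (0, 3))
(6, 0, R7, (2,))
(6, 1, R3, (2, 3))
(6, 2, R3, (2, 3))
(6, 3, R3, (2, 3))
(7, 0, R1, (1, 2))
(8, 0, R1, (1, 2))
(8, 0, R1, (1, 3))
(8, 0, R1, (2, 3))
(8, 0, R2, (0, 1))
(8, 0, R2, (0, 2))
(8, 0, R2, (0, 3))

bar 0: v0=D3 v1=D4 v2=A4 v3=A4 downbeat P5
bar 1: v0=E3 v1=E4 v2=G4 v3=D4 downbeat m7
bar 2: v0=C3 v1=G3 v2=E4 v3=B3 downbeat M7
bar 3: v0=E3 v1=G3 v2=G4 v3=F4 downbeat m2
bar 4: v0=C3 v1=C4 v2=B3 v3=E4 downbeat M3
bar 5: v0=D3 v1=A3 v2=F4 v3=F4 downbeat m3
bar 6: v0=E3 v1=E4 v2=B4 v3=D4 downbeat m7
bar 7: v0=C3 v1=A3 v2=E4 v3=E4 downbeat M3
bar 8: v0=D3 v1=D4 v2=A4 v3=A4 downbeat P5
  -> R1 @ bar 1 tick 0 v(0, 1): D3/D4 P8 -> E3/E4 P8 similar
  -> R3 @ bar 1 tick 0 v(2, 3): G4 above D4
  -> R4 @ bar 1 tick 0 v(0, 3): E3/D4 m7 untreated
  -> R3 @ bar 1 tick 1 v(2, 3): G4 above D4
  -> R3 @ bar 1 tick 2 v(2, 3): G4 above D4
  -> R3 @ bar 1 tick 3 v(2, 3): G4 above D4
  -> R2 @ bar 2 tick 0 v(0, 1): E3/E4 P8 -> C3/G3 P5 similar
  -> R3 @ bar 2 tick 0 v(2, 3): E4 above B3
  -> R4 @ bar 2 tick 0 v(0, 3): C3/B3 M7 untreated
  -> R3 @ bar 2 tick 1 v(2, 3): E4 above B3
  -> R3 @ bar 2 tick 2 v(2, 3): E4 above B3
  -> R3 @ bar 2 tick 3 v(2, 3): E4 above B3
  -> R3 @ bar 3 tick 0 v(2, 3): G4 above F4
  -> R4 @ bar 3 tick 0 v(0, 3): E3/F4 m2 untreated
  -> R7 @ bar 3 tick 0 v(3,): B3->F4 leap 6st
  -> R3 @ bar 3 tick 1 v(2, 3): G4 above F4
  -> R3 @ bar 3 tick 2 v(2, 3): G4 above F4
  -> R3 @ bar 3 tick 3 v(2, 3): G4 above F4
  -> R3 @ bar 4 tick 0 v(1, 2): C4 above B3
  -> R4 @ bar 4 tick 0 v(0, 2): C3/B3 M7 untreated
  -> R3 @ bar 4 tick 1 v(1, 2): C4 above B3
  -> R3 @ bar 4 tick 2 v(1, 2): C4 above B3
  -> R3 @ bar 4 tick 3 v(1, 2): C4 above B3
  -> R2 @ bar 5 tick 0 v(2, 3): B3/E4 P4 -> F4/F4 P1 similar
  -> R7 @ bar 5 tick 0 v(2,): B3->F4 leap 6st
  -> R2 @ bar 6 tick 0 v(0, 1): D3/A3 P5 -> E3/E4 P8 similar
  -> R2 @ bar 6 tick 0 v(0, 2): D3/F4 m3 -> E3/B4 P5 similar
  -> R2 @ bar 6 tick 0 v(1, 2): A3/F4 m6 -> E4/B4 P5 similar
  -> R3 @ bar 6 tick 0 v(2, 3): B4 above D4
  -> R4 @ bar 6 tick 0 v(0, 3): E3/D4 m7 untreated
  -> R7 @ bar 6 tick 0 v(2,): F4->B4 leap 6st
  -> R3 @ bar 6 tick 1 v(2, 3): B4 above D4
  -> R3 @ bar 6 tick 2 v(2, 3): B4 above D4
  -> R3 @ bar 6 tick 3 v(2, 3): B4 above D4
  -> R1 @ bar 7 tick 0 v(1, 2): E4/B4 P5 -> A3/E4 P5 similar
  -> R1 @ bar 8 tick 0 v(1, 2): A3/E4 P5 -> D4/A4 P5 similar
  -> R1 @ bar 8 tick 0 v(1, 3): A3/E4 P5 -> D4/A4 P5 similar
  -> R1 @ bar 8 tick 0 v(2, 3): E4/E4 P1 -> A4/A4 P1 similar
  -> R2 @ bar 8 tick 0 v(0, 1): C3/A3 M6 -> D3/D4 P8 similar
  -> R2 @ bar 8 tick 0 v(0, 2): C3/E4 M3 -> D3/A4 P5 similar
  -> R2 @ bar 8 tick 0 v(0, 3): C3/E4 M3 -> D3/A4 P5 similar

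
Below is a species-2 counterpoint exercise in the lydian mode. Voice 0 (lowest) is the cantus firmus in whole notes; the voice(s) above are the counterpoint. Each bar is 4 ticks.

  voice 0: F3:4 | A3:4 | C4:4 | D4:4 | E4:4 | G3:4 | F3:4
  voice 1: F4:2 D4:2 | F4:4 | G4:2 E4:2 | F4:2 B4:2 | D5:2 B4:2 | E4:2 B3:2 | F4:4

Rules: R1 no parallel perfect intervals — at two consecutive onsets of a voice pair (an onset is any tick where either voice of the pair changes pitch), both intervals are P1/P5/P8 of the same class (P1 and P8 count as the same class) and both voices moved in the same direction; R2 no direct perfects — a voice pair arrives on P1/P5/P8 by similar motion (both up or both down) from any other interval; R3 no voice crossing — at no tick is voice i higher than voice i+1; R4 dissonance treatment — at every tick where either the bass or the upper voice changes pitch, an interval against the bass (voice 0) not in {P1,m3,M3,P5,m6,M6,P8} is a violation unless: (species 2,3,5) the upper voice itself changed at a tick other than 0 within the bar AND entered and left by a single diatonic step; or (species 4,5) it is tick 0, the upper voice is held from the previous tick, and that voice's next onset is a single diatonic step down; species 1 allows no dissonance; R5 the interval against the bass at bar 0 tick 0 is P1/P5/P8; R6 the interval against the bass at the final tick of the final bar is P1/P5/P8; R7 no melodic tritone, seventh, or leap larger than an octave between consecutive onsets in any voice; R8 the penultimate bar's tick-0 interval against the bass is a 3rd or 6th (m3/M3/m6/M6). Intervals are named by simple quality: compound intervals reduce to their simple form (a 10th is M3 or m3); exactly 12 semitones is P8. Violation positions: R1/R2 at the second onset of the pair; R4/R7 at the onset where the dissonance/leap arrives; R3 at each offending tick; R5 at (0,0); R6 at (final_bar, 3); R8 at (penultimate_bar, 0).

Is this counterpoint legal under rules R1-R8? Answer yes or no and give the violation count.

bar 0: v0=F3 v1=F4 (P8)
bar 1: v0=A3 v1=F4 (m6)
bar 2: v0=C4 v1=G4 (P5)
bar 3: v0=D4 v1=F4 (m3)
bar 4: v0=E4 v1=D5 (m7)
bar 5: v0=G3 v1=E4 (M6)
bar 6: v0=F3 v1=F4 (P8)
  R2 @ bar2.0: A3/F4 m6 -> C4/G4 P5 similar
  R7 @ bar3.2: F4->B4 leap 6st
  R4 @ bar4.0: E4/D5 m7 untreated
  R7 @ bar6.0: B3->F4 leap 6st

No (4 violations)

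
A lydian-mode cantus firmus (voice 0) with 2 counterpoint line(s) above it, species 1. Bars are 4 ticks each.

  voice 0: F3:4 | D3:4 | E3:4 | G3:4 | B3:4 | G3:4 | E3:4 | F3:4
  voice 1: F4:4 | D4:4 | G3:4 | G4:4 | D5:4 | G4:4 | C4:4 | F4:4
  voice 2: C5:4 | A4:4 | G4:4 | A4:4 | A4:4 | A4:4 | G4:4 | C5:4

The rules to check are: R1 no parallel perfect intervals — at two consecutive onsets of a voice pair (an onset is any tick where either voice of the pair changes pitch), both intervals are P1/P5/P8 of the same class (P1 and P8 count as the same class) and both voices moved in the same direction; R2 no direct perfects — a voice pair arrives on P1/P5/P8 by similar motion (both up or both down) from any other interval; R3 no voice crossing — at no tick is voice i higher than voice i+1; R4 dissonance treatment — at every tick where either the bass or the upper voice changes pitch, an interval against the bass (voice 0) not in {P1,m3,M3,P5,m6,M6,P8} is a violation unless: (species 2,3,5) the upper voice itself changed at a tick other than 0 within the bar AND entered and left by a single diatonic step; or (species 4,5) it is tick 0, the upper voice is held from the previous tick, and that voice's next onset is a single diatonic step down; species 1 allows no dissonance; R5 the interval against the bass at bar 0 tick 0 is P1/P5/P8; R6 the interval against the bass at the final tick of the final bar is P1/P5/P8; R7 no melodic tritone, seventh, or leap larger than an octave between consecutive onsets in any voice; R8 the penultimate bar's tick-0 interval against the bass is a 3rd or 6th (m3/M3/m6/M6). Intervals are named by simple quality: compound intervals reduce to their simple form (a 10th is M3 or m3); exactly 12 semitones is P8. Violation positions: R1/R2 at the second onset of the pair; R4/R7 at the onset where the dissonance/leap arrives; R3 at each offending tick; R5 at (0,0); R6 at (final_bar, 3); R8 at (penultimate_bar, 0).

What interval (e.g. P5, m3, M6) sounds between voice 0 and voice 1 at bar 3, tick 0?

P8

voice 0=G3 voice 1=G4 -> P8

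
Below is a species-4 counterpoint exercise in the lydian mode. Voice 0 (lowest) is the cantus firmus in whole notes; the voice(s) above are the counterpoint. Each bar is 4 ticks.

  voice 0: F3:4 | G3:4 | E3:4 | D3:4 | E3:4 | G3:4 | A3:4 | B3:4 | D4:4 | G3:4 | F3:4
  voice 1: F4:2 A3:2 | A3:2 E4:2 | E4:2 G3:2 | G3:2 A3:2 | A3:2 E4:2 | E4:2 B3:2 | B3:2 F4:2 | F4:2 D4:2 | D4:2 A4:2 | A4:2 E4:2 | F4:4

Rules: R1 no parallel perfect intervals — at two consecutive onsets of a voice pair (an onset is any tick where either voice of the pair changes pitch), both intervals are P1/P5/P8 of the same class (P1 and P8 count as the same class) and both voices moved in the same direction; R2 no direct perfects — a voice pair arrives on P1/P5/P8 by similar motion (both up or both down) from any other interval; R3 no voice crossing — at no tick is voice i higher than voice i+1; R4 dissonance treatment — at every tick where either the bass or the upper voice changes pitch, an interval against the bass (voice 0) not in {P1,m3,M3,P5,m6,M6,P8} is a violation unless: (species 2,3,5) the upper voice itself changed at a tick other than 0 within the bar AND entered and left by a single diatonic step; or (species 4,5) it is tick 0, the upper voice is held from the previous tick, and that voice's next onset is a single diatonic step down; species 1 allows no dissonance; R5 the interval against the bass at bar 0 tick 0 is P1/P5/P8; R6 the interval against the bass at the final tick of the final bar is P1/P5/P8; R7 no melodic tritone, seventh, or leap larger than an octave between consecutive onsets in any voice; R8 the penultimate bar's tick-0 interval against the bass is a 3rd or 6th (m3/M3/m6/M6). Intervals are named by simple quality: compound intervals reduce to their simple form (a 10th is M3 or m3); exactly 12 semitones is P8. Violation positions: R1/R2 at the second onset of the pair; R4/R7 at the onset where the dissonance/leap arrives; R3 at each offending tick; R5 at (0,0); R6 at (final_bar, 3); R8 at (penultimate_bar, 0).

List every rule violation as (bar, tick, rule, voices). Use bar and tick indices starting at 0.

(1, 0, R4, (0, 1))
(3, 0, R4, (0, 1))
(4, 0, R4, (0, 1))
(6, 0, R4, (0, 1))
(6, 2, R7, (1,))
(7, 0, R4, (0, 1))
(9, 0, R4, (0, 1))
(9, 0, R8, (0, 1))

bar 0: v0=F3 v1=F4 downbeat P8
bar 1: v0=G3 v1=A3 downbeat M2
bar 2: v0=E3 v1=E4 downbeat P8
bar 3: v0=D3 v1=G3 downbeat P4
bar 4: v0=E3 v1=A3 downbeat P4
bar 5: v0=G3 v1=E4 downbeat M6
bar 6: v0=A3 v1=B3 downbeat M2
bar 7: v0=B3 v1=F4 downbeat TT
bar 8: v0=D4 v1=D4 downbeat P1
bar 9: v0=G3 v1=A4 downbeat M2
bar 10: v0=F3 v1=F4 downbeat P8
  -> R4 @ bar 1 tick 0 v(0, 1): G3/A3 M2 untreated
  -> R4 @ bar 3 tick 0 v(0, 1): D3/G3 P4 untreated
  -> R4 @ bar 4 tick 0 v(0, 1): E3/A3 P4 untreated
  -> R4 @ bar 6 tick 0 v(0, 1): A3/B3 M2 untreated
  -> R7 @ bar 6 tick 2 v(1,): B3->F4 leap 6st
  -> R4 @ bar 7 tick 0 v(0, 1): B3/F4 TT untreated
  -> R4 @ bar 9 tick 0 v(0, 1): G3/A4 M2 untreated
  -> R8 @ bar 9 tick 0 v(0, 1): penult M2 not 3rd/6th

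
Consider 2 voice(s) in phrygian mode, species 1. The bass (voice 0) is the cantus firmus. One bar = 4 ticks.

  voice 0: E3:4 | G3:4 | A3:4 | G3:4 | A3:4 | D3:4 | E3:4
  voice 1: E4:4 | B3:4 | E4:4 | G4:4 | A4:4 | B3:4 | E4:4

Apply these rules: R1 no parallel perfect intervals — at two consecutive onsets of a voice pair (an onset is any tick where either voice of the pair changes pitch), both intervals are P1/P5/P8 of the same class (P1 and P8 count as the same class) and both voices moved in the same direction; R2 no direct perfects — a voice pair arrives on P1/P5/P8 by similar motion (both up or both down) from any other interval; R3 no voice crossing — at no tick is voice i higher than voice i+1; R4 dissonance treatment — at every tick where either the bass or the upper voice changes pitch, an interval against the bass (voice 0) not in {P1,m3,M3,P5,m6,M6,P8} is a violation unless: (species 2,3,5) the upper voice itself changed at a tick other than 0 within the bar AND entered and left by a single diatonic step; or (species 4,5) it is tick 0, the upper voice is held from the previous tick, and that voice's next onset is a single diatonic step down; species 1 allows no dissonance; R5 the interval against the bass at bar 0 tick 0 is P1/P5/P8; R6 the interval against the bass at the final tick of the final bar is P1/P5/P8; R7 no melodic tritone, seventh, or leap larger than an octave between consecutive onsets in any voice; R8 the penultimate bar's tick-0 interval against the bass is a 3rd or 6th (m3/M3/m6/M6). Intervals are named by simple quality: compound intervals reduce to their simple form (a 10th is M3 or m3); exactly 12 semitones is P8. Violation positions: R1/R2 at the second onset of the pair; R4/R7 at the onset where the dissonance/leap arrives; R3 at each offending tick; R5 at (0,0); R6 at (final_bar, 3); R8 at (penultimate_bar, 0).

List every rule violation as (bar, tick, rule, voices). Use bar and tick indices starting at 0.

bar 0: v0=E3 v1=E4 downbeat P8
bar 1: v0=G3 v1=B3 downbeat M3
bar 2: v0=A3 v1=E4 downbeat P5
bar 3: v0=G3 v1=G4 downbeat P8
bar 4: v0=A3 v1=A4 downbeat P8
bar 5: v0=D3 v1=B3 downbeat M6
bar 6: v0=E3 v1=E4 downbeat P8
  -> R2 @ bar 2 tick 0 v(0, 1): G3/B3 M3 -> A3/E4 P5 similar
  -> R1 @ bar 4 tick 0 v(0, 1): G3/G4 P8 -> A3/A4 P8 similar
  -> R7 @ bar 5 tick 0 v(1,): A4->B3 leap 10st
  -> R2 @ bar 6 tick 0 v(0, 1): D3/B3 M6 -> E3/E4 P8 similar

(2, 0, R2, (0, 1))
(4, 0, R1, (0, 1))
(5, 0, R7, (1,))
(6, 0, R2, (0, 1))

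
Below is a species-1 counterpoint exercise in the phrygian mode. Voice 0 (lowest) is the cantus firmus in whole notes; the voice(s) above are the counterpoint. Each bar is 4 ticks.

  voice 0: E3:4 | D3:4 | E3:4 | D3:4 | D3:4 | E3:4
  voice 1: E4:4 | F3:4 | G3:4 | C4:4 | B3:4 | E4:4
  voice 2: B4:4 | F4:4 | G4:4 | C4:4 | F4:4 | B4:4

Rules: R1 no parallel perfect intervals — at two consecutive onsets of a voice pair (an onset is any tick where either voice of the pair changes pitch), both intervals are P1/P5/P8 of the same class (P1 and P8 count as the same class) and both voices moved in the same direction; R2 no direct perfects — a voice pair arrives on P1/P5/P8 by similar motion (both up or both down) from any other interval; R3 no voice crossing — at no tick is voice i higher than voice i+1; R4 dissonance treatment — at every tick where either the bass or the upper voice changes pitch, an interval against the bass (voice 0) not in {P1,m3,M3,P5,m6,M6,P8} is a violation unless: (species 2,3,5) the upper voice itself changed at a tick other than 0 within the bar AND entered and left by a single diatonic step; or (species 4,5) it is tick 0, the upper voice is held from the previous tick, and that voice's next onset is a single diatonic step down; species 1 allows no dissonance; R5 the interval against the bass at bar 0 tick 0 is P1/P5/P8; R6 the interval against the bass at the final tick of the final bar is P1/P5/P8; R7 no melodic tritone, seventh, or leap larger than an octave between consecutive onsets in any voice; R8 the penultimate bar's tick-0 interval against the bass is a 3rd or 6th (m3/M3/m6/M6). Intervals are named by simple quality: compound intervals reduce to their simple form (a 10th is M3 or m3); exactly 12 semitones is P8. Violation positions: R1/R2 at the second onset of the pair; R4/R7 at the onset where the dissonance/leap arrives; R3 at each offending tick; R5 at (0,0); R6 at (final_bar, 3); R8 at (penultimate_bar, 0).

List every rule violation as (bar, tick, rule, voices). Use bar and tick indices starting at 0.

bar 0: v0=E3 v1=E4 v2=B4 downbeat P5
bar 1: v0=D3 v1=F3 v2=F4 downbeat m3
bar 2: v0=E3 v1=G3 v2=G4 downbeat m3
bar 3: v0=D3 v1=C4 v2=C4 downbeat m7
bar 4: v0=D3 v1=B3 v2=F4 downbeat m3
bar 5: v0=E3 v1=E4 v2=B4 downbeat P5
  -> R2 @ bar 1 tick 0 v(1, 2): E4/B4 P5 -> F3/F4 P8 similar
  -> R7 @ bar 1 tick 0 v(1,): E4->F3 leap 11st
  -> R7 @ bar 1 tick 0 v(2,): B4->F4 leap 6st
  -> R1 @ bar 2 tick 0 v(1, 2): F3/F4 P8 -> G3/G4 P8 similar
  -> R4 @ bar 3 tick 0 v(0, 1): D3/C4 m7 untreated
  -> R4 @ bar 3 tick 0 v(0, 2): D3/C4 m7 untreated
  -> R2 @ bar 5 tick 0 v(0, 1): D3/B3 M6 -> E3/E4 P8 similar
  -> R2 @ bar 5 tick 0 v(0, 2): D3/F4 m3 -> E3/B4 P5 similar
  -> R2 @ bar 5 tick 0 v(1, 2): B3/F4 TT -> E4/B4 P5 similar
  -> R7 @ bar 5 tick 0 v(2,): F4->B4 leap 6st

(1, 0, R2, (1, 2))
(1, 0, R7, (1,))
(1, 0, R7, (2,))
(2, 0, R1, (1, 2))
(3, 0, R4, (0, 1))
(3, 0, R4, (0, 2))
(5, 0, R2, (0, 1))
(5, 0, R2, (0, 2))
(5, 0, R2, (1, 2))
(5, 0, R7, (2,))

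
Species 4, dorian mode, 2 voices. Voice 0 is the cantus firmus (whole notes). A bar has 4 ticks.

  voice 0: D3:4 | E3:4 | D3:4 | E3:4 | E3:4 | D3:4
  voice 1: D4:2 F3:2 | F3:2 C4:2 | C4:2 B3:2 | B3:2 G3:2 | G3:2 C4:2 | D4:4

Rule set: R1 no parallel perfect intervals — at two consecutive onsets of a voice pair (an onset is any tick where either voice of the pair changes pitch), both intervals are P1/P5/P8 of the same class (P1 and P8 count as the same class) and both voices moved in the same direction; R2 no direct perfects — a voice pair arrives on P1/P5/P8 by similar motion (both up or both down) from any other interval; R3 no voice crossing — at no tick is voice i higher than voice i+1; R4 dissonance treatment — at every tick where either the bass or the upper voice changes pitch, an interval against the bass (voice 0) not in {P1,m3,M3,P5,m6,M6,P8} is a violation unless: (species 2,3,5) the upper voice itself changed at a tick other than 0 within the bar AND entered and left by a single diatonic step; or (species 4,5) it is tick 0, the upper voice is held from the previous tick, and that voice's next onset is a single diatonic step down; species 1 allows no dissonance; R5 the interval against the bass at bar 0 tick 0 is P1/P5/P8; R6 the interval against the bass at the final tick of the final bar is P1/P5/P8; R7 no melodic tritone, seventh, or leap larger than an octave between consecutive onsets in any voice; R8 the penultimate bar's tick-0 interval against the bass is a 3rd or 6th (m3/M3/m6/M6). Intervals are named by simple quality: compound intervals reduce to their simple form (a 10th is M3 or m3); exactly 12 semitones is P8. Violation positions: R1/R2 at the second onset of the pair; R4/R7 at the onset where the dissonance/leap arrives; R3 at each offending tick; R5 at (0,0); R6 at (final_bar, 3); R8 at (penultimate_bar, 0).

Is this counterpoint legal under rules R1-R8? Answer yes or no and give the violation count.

bar 0: v0=D3 v1=D4 (P8)
bar 1: v0=E3 v1=F3 (m2)
bar 2: v0=D3 v1=C4 (m7)
bar 3: v0=E3 v1=B3 (P5)
bar 4: v0=E3 v1=G3 (m3)
bar 5: v0=D3 v1=D4 (P8)
  R4 @ bar1.0: E3/F3 m2 untreated

No (1 violations)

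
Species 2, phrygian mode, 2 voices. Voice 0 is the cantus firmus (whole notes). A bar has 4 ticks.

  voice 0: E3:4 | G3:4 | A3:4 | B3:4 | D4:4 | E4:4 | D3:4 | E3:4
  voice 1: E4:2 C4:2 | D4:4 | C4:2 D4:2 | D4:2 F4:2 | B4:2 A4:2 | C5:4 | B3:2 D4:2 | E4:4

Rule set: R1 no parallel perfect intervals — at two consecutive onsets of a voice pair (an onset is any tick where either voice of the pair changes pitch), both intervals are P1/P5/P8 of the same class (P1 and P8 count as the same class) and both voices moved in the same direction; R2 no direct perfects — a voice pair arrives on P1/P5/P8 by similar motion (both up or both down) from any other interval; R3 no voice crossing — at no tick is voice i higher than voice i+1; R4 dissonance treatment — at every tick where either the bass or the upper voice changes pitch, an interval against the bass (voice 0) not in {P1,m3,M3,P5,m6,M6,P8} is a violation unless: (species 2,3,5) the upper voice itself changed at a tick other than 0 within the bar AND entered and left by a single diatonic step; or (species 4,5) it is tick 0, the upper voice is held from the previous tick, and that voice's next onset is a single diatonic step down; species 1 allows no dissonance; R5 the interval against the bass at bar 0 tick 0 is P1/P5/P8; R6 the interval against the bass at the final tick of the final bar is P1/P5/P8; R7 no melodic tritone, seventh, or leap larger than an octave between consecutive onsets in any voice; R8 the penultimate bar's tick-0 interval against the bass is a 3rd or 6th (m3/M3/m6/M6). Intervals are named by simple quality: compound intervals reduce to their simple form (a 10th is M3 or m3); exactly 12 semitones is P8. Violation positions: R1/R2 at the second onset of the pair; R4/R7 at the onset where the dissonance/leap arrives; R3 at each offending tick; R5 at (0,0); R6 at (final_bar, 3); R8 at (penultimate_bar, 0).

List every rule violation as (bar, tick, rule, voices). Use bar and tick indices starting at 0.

bar 0: v0=E3 v1=E4 downbeat P8
bar 1: v0=G3 v1=D4 downbeat P5
bar 2: v0=A3 v1=C4 downbeat m3
bar 3: v0=B3 v1=D4 downbeat m3
bar 4: v0=D4 v1=B4 downbeat M6
bar 5: v0=E4 v1=C5 downbeat m6
bar 6: v0=D3 v1=B3 downbeat M6
bar 7: v0=E3 v1=E4 downbeat P8
  -> R2 @ bar 1 tick 0 v(0, 1): E3/C4 m6 -> G3/D4 P5 similar
  -> R4 @ bar 2 tick 2 v(0, 1): A3/D4 P4 untreated
  -> R4 @ bar 3 tick 2 v(0, 1): B3/F4 TT untreated
  -> R7 @ bar 4 tick 0 v(1,): F4->B4 leap 6st
  -> R7 @ bar 6 tick 0 v(0,): E4->D3 leap 14st
  -> R7 @ bar 6 tick 0 v(1,): C5->B3 leap 13st
  -> R1 @ bar 7 tick 0 v(0, 1): D3/D4 P8 -> E3/E4 P8 similar

(1, 0, R2, (0, 1))
(2, 2, R4, (0, 1))
(3, 2, R4, (0, 1))
(4, 0, R7, (1,))
(6, 0, R7, (0,))
(6, 0, R7, (1,))
(7, 0, R1, (0, 1))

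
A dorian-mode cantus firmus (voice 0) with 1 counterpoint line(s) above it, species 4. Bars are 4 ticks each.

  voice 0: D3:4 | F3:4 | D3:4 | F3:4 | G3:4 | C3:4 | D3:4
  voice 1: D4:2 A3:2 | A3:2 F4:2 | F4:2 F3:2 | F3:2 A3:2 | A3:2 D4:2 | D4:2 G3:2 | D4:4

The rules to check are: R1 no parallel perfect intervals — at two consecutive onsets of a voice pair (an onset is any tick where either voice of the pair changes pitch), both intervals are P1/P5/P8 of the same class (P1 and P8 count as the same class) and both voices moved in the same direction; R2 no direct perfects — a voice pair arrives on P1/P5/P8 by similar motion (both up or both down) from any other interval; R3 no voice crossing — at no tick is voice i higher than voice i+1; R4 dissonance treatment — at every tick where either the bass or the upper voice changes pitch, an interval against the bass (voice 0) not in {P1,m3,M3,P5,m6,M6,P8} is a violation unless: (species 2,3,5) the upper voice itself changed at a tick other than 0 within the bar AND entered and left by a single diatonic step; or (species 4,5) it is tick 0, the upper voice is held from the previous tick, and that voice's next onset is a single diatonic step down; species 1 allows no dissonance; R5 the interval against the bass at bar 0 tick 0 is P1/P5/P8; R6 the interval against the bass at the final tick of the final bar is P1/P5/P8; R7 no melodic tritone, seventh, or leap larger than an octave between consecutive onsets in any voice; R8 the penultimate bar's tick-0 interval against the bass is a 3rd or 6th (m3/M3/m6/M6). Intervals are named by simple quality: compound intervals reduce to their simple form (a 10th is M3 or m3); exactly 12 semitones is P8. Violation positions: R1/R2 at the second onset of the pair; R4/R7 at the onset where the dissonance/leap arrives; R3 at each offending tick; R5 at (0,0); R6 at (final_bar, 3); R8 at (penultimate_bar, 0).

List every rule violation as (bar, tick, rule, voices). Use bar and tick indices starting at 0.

(4, 0, R4, (0, 1))
(5, 0, R4, (0, 1))
(5, 0, R8, (0, 1))
(6, 0, R2, (0, 1))

bar 0: v0=D3 v1=D4 downbeat P8
bar 1: v0=F3 v1=A3 downbeat M3
bar 2: v0=D3 v1=F4 downbeat m3
bar 3: v0=F3 v1=F3 downbeat P1
bar 4: v0=G3 v1=A3 downbeat M2
bar 5: v0=C3 v1=D4 downbeat M2
bar 6: v0=D3 v1=D4 downbeat P8
  -> R4 @ bar 4 tick 0 v(0, 1): G3/A3 M2 untreated
  -> R4 @ bar 5 tick 0 v(0, 1): C3/D4 M2 untreated
  -> R8 @ bar 5 tick 0 v(0, 1): penult M2 not 3rd/6th
  -> R2 @ bar 6 tick 0 v(0, 1): C3/G3 P5 -> D3/D4 P8 similar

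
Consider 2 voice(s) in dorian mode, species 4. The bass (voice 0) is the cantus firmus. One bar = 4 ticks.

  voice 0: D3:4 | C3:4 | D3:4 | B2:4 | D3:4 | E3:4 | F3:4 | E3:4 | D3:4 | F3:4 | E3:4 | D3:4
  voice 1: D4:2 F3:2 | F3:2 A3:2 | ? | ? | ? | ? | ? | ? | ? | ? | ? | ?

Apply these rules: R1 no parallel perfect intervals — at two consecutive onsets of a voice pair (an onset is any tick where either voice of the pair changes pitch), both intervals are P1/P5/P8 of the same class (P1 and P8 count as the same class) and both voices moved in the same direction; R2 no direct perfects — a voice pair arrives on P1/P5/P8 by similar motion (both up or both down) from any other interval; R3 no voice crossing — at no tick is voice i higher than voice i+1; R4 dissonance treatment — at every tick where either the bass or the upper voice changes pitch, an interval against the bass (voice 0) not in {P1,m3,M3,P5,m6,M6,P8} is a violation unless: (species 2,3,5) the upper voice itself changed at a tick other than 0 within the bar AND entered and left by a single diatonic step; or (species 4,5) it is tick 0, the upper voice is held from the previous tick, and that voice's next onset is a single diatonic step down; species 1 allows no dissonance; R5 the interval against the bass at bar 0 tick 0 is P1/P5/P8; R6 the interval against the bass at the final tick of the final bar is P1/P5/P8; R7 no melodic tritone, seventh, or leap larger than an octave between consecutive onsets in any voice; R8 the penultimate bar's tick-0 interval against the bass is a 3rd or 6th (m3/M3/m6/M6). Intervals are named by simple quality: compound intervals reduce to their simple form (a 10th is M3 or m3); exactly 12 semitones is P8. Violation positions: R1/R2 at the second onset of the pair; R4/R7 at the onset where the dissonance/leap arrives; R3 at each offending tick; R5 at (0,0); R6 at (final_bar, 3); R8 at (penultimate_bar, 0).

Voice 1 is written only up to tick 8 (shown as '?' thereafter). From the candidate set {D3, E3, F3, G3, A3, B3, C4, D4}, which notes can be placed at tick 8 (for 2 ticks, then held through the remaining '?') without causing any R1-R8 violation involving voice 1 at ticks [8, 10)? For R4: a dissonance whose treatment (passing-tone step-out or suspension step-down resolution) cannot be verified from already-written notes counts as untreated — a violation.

{A3, B3, D3, F3}

D3: legal
E3: violates R4
F3: legal
G3: violates R4
A3: legal
B3: legal
C4: violates R4
D4: violates R2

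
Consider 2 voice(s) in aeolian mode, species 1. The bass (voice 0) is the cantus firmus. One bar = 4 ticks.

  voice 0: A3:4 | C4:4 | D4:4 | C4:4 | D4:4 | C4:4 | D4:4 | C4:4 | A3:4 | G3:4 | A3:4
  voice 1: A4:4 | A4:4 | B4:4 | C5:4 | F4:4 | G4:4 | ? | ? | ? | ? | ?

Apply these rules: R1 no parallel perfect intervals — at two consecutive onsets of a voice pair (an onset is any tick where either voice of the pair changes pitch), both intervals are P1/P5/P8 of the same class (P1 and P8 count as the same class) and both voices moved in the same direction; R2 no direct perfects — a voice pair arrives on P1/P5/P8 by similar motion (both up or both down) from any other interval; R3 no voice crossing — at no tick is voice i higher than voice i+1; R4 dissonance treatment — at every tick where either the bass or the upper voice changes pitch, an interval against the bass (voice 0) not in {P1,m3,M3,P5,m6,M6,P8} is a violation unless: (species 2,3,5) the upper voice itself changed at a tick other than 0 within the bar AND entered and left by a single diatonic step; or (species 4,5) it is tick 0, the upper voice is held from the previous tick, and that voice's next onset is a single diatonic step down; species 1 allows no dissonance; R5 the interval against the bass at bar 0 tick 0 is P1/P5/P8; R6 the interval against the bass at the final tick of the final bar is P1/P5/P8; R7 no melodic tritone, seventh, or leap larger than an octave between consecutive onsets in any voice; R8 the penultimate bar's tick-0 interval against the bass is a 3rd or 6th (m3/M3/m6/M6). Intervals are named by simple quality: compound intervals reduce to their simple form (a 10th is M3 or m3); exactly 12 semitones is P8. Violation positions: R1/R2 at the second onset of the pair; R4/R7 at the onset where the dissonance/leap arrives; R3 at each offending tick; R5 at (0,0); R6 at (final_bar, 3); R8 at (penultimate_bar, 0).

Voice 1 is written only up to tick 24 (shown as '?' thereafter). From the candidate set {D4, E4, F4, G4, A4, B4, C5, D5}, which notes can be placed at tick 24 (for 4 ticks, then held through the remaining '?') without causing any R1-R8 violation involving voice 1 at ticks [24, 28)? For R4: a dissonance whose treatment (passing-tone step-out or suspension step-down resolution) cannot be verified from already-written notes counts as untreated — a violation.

D4: legal
E4: violates R4
F4: legal
G4: violates R4
A4: violates R1
B4: legal
C5: violates R4
D5: violates R2

{B4, D4, F4}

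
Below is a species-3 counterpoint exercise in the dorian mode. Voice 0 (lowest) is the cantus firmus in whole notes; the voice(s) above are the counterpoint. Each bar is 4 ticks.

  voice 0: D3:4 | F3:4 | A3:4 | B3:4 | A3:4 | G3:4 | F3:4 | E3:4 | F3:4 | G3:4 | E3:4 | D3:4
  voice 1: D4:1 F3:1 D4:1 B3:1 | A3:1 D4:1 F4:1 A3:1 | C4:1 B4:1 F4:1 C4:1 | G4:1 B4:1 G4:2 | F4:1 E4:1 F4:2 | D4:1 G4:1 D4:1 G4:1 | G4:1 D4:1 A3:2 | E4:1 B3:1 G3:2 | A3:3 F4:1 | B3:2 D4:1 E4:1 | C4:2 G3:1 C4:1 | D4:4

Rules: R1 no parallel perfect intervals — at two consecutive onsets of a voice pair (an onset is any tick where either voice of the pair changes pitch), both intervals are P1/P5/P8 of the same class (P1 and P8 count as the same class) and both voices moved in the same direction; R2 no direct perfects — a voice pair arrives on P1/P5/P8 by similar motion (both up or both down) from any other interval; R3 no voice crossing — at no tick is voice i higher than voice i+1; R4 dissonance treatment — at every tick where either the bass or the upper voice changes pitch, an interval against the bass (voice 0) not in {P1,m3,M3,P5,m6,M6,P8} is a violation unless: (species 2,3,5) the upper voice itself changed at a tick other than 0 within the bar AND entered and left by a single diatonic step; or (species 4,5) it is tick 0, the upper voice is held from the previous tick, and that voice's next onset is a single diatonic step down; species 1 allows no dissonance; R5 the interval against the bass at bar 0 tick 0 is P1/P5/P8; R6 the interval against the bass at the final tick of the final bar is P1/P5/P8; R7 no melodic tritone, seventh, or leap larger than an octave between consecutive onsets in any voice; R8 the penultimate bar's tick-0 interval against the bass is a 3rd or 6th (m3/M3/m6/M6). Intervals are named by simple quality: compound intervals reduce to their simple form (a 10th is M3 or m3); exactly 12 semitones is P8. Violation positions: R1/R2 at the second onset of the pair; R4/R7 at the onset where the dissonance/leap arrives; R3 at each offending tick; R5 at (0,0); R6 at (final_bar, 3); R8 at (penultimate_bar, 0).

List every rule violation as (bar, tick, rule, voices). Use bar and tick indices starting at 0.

(2, 1, R4, (0, 1))
(2, 1, R7, (1,))
(2, 2, R7, (1,))
(5, 0, R2, (0, 1))
(6, 0, R4, (0, 1))
(9, 0, R7, (1,))

bar 0: v0=D3 v1=D4 downbeat P8
bar 1: v0=F3 v1=A3 downbeat M3
bar 2: v0=A3 v1=C4 downbeat m3
bar 3: v0=B3 v1=G4 downbeat m6
bar 4: v0=A3 v1=F4 downbeat m6
bar 5: v0=G3 v1=D4 downbeat P5
bar 6: v0=F3 v1=G4 downbeat M2
bar 7: v0=E3 v1=E4 downbeat P8
bar 8: v0=F3 v1=A3 downbeat M3
bar 9: v0=G3 v1=B3 downbeat M3
bar 10: v0=E3 v1=C4 downbeat m6
bar 11: v0=D3 v1=D4 downbeat P8
  -> R4 @ bar 2 tick 1 v(0, 1): A3/B4 M2 untreated
  -> R7 @ bar 2 tick 1 v(1,): C4->B4 leap 11st
  -> R7 @ bar 2 tick 2 v(1,): B4->F4 leap 6st
  -> R2 @ bar 5 tick 0 v(0, 1): A3/F4 m6 -> G3/D4 P5 similar
  -> R4 @ bar 6 tick 0 v(0, 1): F3/G4 M2 untreated
  -> R7 @ bar 9 tick 0 v(1,): F4->B3 leap 6st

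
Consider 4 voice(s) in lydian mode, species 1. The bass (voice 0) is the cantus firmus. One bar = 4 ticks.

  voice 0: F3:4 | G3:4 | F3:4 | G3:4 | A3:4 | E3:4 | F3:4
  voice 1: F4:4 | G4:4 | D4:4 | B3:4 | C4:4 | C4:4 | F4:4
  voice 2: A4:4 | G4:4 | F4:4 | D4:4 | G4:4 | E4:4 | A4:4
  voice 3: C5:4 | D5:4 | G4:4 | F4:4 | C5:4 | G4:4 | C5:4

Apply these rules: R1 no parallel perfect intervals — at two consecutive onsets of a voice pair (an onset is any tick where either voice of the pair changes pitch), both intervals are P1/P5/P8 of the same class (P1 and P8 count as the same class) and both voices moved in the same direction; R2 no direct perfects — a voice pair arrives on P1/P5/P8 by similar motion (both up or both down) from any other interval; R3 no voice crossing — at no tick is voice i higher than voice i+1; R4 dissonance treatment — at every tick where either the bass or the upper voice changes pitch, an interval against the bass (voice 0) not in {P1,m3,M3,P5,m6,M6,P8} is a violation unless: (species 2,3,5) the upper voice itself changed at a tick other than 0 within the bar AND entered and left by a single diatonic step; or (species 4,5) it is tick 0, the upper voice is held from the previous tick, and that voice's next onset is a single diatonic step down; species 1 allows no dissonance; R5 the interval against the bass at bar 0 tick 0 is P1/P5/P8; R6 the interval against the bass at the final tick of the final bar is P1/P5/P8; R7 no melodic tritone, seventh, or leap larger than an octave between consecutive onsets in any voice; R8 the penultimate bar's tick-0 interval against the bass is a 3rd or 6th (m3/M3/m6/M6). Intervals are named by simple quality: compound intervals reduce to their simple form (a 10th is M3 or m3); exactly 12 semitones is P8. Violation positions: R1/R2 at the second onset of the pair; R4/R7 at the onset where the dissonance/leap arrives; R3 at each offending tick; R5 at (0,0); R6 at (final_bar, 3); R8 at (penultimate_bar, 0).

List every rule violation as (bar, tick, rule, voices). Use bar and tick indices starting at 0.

(0, 0, R5, (0, 2))
(1, 0, R1, (0, 1))
(1, 0, R1, (0, 3))
(1, 0, R1, (1, 3))
(2, 0, R1, (0, 2))
(2, 0, R4, (0, 3))
(3, 0, R4, (0, 3))
(4, 0, R2, (1, 2))
(4, 0, R2, (1, 3))
(4, 0, R4, (0, 2))
(5, 0, R2, (0, 2))
(5, 0, R8, (0, 2))
(6, 0, R1, (1, 3))
(6, 0, R2, (0, 1))
(6, 0, R2, (0, 3))
(6, 3, R6, (0, 2))

bar 0: v0=F3 v1=F4 v2=A4 v3=C5 downbeat P5
bar 1: v0=G3 v1=G4 v2=G4 v3=D5 downbeat P5
bar 2: v0=F3 v1=D4 v2=F4 v3=G4 downbeat M2
bar 3: v0=G3 v1=B3 v2=D4 v3=F4 downbeat m7
bar 4: v0=A3 v1=C4 v2=G4 v3=C5 downbeat m3
bar 5: v0=E3 v1=C4 v2=E4 v3=G4 downbeat m3
bar 6: v0=F3 v1=F4 v2=A4 v3=C5 downbeat P5
  -> R5 @ bar 0 tick 0 v(0, 2): opens on M3
  -> R1 @ bar 1 tick 0 v(0, 1): F3/F4 P8 -> G3/G4 P8 similar
  -> R1 @ bar 1 tick 0 v(0, 3): F3/C5 P5 -> G3/D5 P5 similar
  -> R1 @ bar 1 tick 0 v(1, 3): F4/C5 P5 -> G4/D5 P5 similar
  -> R1 @ bar 2 tick 0 v(0, 2): G3/G4 P8 -> F3/F4 P8 similar
  -> R4 @ bar 2 tick 0 v(0, 3): F3/G4 M2 untreated
  -> R4 @ bar 3 tick 0 v(0, 3): G3/F4 m7 untreated
  -> R2 @ bar 4 tick 0 v(1, 2): B3/D4 m3 -> C4/G4 P5 similar
  -> R2 @ bar 4 tick 0 v(1, 3): B3/F4 TT -> C4/C5 P8 similar
  -> R4 @ bar 4 tick 0 v(0, 2): A3/G4 m7 untreated
  -> R2 @ bar 5 tick 0 v(0, 2): A3/G4 m7 -> E3/E4 P8 similar
  -> R8 @ bar 5 tick 0 v(0, 2): penult P8 not 3rd/6th
  -> R1 @ bar 6 tick 0 v(1, 3): C4/G4 P5 -> F4/C5 P5 similar
  -> R2 @ bar 6 tick 0 v(0, 1): E3/C4 m6 -> F3/F4 P8 similar
  -> R2 @ bar 6 tick 0 v(0, 3): E3/G4 m3 -> F3/C5 P5 similar
  -> R6 @ bar 6 tick 3 v(0, 2): closes on M3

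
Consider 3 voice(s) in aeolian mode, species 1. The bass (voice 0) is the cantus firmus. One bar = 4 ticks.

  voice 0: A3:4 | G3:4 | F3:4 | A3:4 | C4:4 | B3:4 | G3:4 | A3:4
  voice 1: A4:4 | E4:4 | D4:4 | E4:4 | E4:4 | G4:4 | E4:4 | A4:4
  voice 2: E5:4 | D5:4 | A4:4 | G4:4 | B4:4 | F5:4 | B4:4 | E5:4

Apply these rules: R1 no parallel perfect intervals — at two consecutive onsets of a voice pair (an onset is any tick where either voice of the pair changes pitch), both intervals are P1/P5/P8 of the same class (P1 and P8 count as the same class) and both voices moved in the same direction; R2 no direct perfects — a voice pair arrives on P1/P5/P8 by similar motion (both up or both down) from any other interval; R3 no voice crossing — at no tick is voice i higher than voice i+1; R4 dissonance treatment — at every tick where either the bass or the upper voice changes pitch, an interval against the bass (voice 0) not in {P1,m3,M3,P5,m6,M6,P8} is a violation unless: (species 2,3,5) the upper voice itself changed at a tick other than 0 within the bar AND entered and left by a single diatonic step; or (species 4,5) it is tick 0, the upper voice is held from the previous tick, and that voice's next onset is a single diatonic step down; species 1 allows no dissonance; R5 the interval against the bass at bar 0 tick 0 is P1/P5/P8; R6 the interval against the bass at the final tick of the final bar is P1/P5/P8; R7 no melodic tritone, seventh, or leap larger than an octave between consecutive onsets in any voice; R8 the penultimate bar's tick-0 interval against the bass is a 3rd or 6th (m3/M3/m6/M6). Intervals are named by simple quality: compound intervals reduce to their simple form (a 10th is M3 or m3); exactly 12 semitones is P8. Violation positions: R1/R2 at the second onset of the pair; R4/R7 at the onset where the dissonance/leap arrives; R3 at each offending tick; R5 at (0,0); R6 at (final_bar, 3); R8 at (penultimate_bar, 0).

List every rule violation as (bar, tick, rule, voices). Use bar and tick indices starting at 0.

(1, 0, R1, (0, 2))
(2, 0, R2, (1, 2))
(3, 0, R2, (0, 1))
(3, 0, R4, (0, 2))
(4, 0, R4, (0, 2))
(5, 0, R4, (0, 2))
(5, 0, R7, (2,))
(6, 0, R2, (1, 2))
(6, 0, R7, (2,))
(7, 0, R1, (1, 2))
(7, 0, R2, (0, 1))
(7, 0, R2, (0, 2))

bar 0: v0=A3 v1=A4 v2=E5 downbeat P5
bar 1: v0=G3 v1=E4 v2=D5 downbeat P5
bar 2: v0=F3 v1=D4 v2=A4 downbeat M3
bar 3: v0=A3 v1=E4 v2=G4 downbeat m7
bar 4: v0=C4 v1=E4 v2=B4 downbeat M7
bar 5: v0=B3 v1=G4 v2=F5 downbeat TT
bar 6: v0=G3 v1=E4 v2=B4 downbeat M3
bar 7: v0=A3 v1=A4 v2=E5 downbeat P5
  -> R1 @ bar 1 tick 0 v(0, 2): A3/E5 P5 -> G3/D5 P5 similar
  -> R2 @ bar 2 tick 0 v(1, 2): E4/D5 m7 -> D4/A4 P5 similar
  -> R2 @ bar 3 tick 0 v(0, 1): F3/D4 M6 -> A3/E4 P5 similar
  -> R4 @ bar 3 tick 0 v(0, 2): A3/G4 m7 untreated
  -> R4 @ bar 4 tick 0 v(0, 2): C4/B4 M7 untreated
  -> R4 @ bar 5 tick 0 v(0, 2): B3/F5 TT untreated
  -> R7 @ bar 5 tick 0 v(2,): B4->F5 leap 6st
  -> R2 @ bar 6 tick 0 v(1, 2): G4/F5 m7 -> E4/B4 P5 similar
  -> R7 @ bar 6 tick 0 v(2,): F5->B4 leap 6st
  -> R1 @ bar 7 tick 0 v(1, 2): E4/B4 P5 -> A4/E5 P5 similar
  -> R2 @ bar 7 tick 0 v(0, 1): G3/E4 M6 -> A3/A4 P8 similar
  -> R2 @ bar 7 tick 0 v(0, 2): G3/B4 M3 -> A3/E5 P5 similar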